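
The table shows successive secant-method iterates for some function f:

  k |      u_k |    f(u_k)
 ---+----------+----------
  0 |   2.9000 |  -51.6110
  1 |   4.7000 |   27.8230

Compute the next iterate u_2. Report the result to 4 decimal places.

u_2 = 4.7000 − 27.8230·(4.7000 − 2.9000) / (27.8230 − (-51.6110))
   = 4.7000 − (50.081400)/(79.434000) = 4.069522

4.0695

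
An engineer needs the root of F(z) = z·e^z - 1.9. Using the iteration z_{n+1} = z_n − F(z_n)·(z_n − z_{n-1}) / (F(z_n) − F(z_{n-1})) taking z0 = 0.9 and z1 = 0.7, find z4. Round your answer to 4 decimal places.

0.8292

F(0.9) = 0.313643, F(0.7) = -0.490373
z2 = 0.700000 − (-0.490373)·(0.700000 − 0.900000) / (-0.490373 − 0.313643) = 0.700000 − (0.098075)/(-0.804016) = 0.821981
F(0.821981) = -0.029992
z3 = 0.821981 − (-0.029992)·(0.821981 − 0.700000) / (-0.029992 − (-0.490373)) = 0.821981 − (-0.003658)/(0.460381) = 0.829927
F(0.829927) = 0.003150
z4 = 0.829927 − 0.003150·(0.829927 − 0.821981) / (0.003150 − (-0.029992)) = 0.829927 − (0.000025)/(0.033142) = 0.829172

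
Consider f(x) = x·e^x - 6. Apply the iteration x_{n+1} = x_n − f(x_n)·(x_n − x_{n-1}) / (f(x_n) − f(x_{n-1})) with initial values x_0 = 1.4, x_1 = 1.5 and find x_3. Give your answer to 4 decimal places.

1.4323

f(1.4) = -0.322720, f(1.5) = 0.722534
x_2 = 1.500000 − 0.722534·(1.500000 − 1.400000) / (0.722534 − (-0.322720)) = 1.500000 − (0.072253)/(1.045254) = 1.430875
f(1.430875) = -0.015572
x_3 = 1.430875 − (-0.015572)·(1.430875 − 1.500000) / (-0.015572 − 0.722534) = 1.430875 − (0.001076)/(-0.738105) = 1.432333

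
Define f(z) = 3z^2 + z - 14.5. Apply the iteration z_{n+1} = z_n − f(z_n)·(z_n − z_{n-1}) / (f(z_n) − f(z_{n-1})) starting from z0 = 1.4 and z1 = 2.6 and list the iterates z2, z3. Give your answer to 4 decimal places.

f(1.4) = -7.220000, f(2.6) = 8.380000
z2 = 2.600000 − 8.380000·(2.600000 − 1.400000) / (8.380000 − (-7.220000)) = 2.600000 − (10.056000)/(15.600000) = 1.955385
f(1.955385) = -1.074028
z3 = 1.955385 − (-1.074028)·(1.955385 − 2.600000) / (-1.074028 − 8.380000) = 1.955385 − (0.692335)/(-9.454028) = 2.028616

1.9554, 2.0286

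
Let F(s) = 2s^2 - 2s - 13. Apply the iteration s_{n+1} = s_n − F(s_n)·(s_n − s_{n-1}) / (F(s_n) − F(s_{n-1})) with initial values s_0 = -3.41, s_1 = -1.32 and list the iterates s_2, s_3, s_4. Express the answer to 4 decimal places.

F(-3.41) = 17.076200, F(-1.32) = -6.875200
s_2 = -1.320000 − (-6.875200)·(-1.320000 − (-3.410000)) / (-6.875200 − 17.076200) = -1.320000 − (-14.369168)/(-23.951400) = -1.919930
F(-1.919930) = -1.787876
s_3 = -1.919930 − (-1.787876)·(-1.919930 − (-1.320000)) / (-1.787876 − (-6.875200)) = -1.919930 − (1.072601)/(5.087324) = -2.130768
F(-2.130768) = 0.341881
s_4 = -2.130768 − 0.341881·(-2.130768 − (-1.919930)) / (0.341881 − (-1.787876)) = -2.130768 − (-0.072082)/(2.129757) = -2.096923

-1.9199, -2.1308, -2.0969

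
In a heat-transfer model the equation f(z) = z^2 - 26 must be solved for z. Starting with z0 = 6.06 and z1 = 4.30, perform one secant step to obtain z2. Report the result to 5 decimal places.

5.02490

f(6.06) = 10.7236000, f(4.30) = -7.5100000
z2 = 4.3000000 − (-7.5100000)·(4.3000000 − 6.0600000) / (-7.5100000 − 10.7236000) = 4.3000000 − (13.2176000)/(-18.2336000) = 5.0249035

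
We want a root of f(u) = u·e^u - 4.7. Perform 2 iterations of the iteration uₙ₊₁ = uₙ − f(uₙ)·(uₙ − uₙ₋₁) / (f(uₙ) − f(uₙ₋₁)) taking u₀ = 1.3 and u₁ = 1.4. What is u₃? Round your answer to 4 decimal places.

1.2917

f(1.3) = 0.070086, f(1.4) = 0.977280
u₂ = 1.400000 − 0.977280·(1.400000 − 1.300000) / (0.977280 − 0.070086) = 1.400000 − (0.097728)/(0.907194) = 1.292274
f(1.292274) = 0.005247
u₃ = 1.292274 − 0.005247·(1.292274 − 1.400000) / (0.005247 − 0.977280) = 1.292274 − (-0.000565)/(-0.972033) = 1.291693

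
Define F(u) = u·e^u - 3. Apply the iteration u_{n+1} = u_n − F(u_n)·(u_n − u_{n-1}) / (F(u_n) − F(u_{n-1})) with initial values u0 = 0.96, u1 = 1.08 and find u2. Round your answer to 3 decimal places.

1.048

F(0.96) = -0.49277, F(1.08) = 0.18025
u2 = 1.08000 − 0.18025·(1.08000 − 0.96000) / (0.18025 − (-0.49277)) = 1.08000 − (0.02163)/(0.67303) = 1.04786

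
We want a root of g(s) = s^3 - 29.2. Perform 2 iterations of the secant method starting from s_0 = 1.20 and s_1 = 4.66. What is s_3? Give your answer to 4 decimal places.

2.6825

g(1.20) = -27.472000, g(4.66) = 71.994696
s_2 = 4.660000 − 71.994696·(4.660000 − 1.200000) / (71.994696 − (-27.472000)) = 4.660000 − (249.101648)/(99.466696) = 2.155628
g(2.155628) = -19.183380
s_3 = 2.155628 − (-19.183380)·(2.155628 − 4.660000) / (-19.183380 − 71.994696) = 2.155628 − (48.042327)/(-91.178076) = 2.682534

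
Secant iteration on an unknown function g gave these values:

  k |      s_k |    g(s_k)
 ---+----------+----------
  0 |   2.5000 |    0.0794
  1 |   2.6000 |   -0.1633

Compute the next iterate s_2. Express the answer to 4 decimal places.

2.5327

s_2 = 2.6000 − (-0.1633)·(2.6000 − 2.5000) / (-0.1633 − 0.0794)
   = 2.6000 − (-0.016330)/(-0.242700) = 2.532715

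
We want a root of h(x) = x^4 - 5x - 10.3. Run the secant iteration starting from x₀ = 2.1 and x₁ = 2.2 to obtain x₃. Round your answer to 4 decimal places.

2.1407

h(2.1) = -1.351900, h(2.2) = 2.125600
x₂ = 2.200000 − 2.125600·(2.200000 − 2.100000) / (2.125600 − (-1.351900)) = 2.200000 − (0.212560)/(3.477500) = 2.138876
h(2.138876) = -0.065684
x₃ = 2.138876 − (-0.065684)·(2.138876 − 2.200000) / (-0.065684 − 2.125600) = 2.138876 − (0.004015)/(-2.191284) = 2.140708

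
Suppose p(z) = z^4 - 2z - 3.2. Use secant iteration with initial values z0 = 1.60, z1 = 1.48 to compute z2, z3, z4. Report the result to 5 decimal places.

1.58784, 1.58937, 1.58920

p(1.60) = 0.1536000, p(1.48) = -1.3621478
z2 = 1.4800000 − (-1.3621478)·(1.4800000 − 1.6000000) / (-1.3621478 − 0.1536000) = 1.4800000 − (0.1634577)/(-1.5157478) = 1.5878397
p(1.5878397) = -0.0190544
z3 = 1.5878397 − (-0.0190544)·(1.5878397 − 1.4800000) / (-0.0190544 − (-1.3621478)) = 1.5878397 − (-0.0020548)/(1.3430934) = 1.5893696
p(1.5893696) = 0.0024201
z4 = 1.5893696 − 0.0024201·(1.5893696 − 1.5878397) / (0.0024201 − (-0.0190544)) = 1.5893696 − (0.0000037)/(0.0214745) = 1.5891972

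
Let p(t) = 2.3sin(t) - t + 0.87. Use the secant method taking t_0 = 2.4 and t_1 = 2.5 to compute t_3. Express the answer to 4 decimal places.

p(2.4) = 0.023565, p(2.5) = -0.253514
t_2 = 2.500000 − (-0.253514)·(2.500000 − 2.400000) / (-0.253514 − 0.023565) = 2.500000 − (-0.025351)/(-0.277079) = 2.408505
p(2.408505) = 0.000580
t_3 = 2.408505 − 0.000580·(2.408505 − 2.500000) / (0.000580 − (-0.253514)) = 2.408505 − (-0.000053)/(0.254094) = 2.408714

2.4087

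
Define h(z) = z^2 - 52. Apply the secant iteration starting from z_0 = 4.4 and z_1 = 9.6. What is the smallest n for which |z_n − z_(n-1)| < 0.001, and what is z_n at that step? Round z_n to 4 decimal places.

h(4.4) = -32.640000, h(9.6) = 40.160000
z_2 = 9.600000 − 40.160000·(5.200000)/(72.800000) = 6.731429;  |Δ| = 2.868571
h(6.731429) = -6.687869
z_3 = 6.731429 − (-6.687869)·(-2.868571)/(-46.847869) = 7.140938;  |Δ| = 0.409509
h(7.140938) = -1.007008
z_4 = 7.140938 − (-1.007008)·(0.409509)/(5.680861) = 7.213529;  |Δ| = 0.072591
h(7.213529) = 0.034996
z_5 = 7.213529 − 0.034996·(0.072591)/(1.042005) = 7.211091;  |Δ| = 0.002438
h(7.211091) = -0.000171
z_6 = 7.211091 − (-0.000171)·(-0.002438)/(-0.035167) = 7.211103;  |Δ| = 0.000012
|z_6 − z_5| = 0.000012 < 0.001

n = 6, z_n = 7.2111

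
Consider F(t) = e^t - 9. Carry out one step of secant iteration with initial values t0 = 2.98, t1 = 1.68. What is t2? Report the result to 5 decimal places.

F(2.98) = 10.6878166, F(1.68) = -3.6344440
t2 = 1.6800000 − (-3.6344440)·(1.6800000 − 2.9800000) / (-3.6344440 − 10.6878166) = 1.6800000 − (4.7247772)/(-14.3222607) = 2.0098905

2.00989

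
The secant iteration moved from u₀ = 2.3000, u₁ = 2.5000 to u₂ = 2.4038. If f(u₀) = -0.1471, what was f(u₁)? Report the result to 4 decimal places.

0.1363

The secant line through (2.3000, -0.1471) and (2.5000, f(u₁)) crosses zero at u₂ = 2.4038.
So (2.3000, -0.1471), (2.5000, f(u₁)), (2.4038, 0) are collinear:
f(u₁) = -0.1471 · (2.5000 − 2.4038) / (2.3000 − 2.4038) = -0.1471 · (0.096200)/(-0.103800) = 0.136330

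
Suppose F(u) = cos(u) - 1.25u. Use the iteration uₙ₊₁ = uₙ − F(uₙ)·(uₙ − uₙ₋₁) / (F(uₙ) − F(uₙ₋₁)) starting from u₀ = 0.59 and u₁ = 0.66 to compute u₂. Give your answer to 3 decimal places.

F(0.59) = 0.09344, F(0.66) = -0.03501
u₂ = 0.66000 − (-0.03501)·(0.66000 − 0.59000) / (-0.03501 − 0.09344) = 0.66000 − (-0.00245)/(-0.12845) = 0.64092

0.641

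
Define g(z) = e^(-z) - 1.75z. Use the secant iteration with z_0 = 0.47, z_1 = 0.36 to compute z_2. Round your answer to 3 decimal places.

g(0.47) = -0.19750, g(0.36) = 0.06768
z_2 = 0.36000 − 0.06768·(0.36000 − 0.47000) / (0.06768 − (-0.19750)) = 0.36000 − (-0.00744)/(0.26517) = 0.38807

0.388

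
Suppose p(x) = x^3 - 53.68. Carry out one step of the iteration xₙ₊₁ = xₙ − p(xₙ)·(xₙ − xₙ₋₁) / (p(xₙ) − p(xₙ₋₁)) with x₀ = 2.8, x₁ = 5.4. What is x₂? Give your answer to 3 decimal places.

p(2.8) = -31.72800, p(5.4) = 103.78400
x₂ = 5.40000 − 103.78400·(5.40000 − 2.80000) / (103.78400 − (-31.72800)) = 5.40000 − (269.83840)/(135.51200) = 3.40875

3.409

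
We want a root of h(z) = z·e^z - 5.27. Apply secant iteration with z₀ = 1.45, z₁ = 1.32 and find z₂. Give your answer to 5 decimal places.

h(1.45) = 0.9115160, h(1.32) = -0.3286838
z₂ = 1.3200000 − (-0.3286838)·(1.3200000 − 1.4500000) / (-0.3286838 − 0.9115160) = 1.3200000 − (0.0427289)/(-1.2401998) = 1.3544532

1.35445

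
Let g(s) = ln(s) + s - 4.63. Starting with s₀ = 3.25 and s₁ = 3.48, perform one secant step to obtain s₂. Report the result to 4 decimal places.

g(3.25) = -0.201345, g(3.48) = 0.097032
s₂ = 3.480000 − 0.097032·(3.480000 − 3.250000) / (0.097032 − (-0.201345)) = 3.480000 − (0.022317)/(0.298377) = 3.405204

3.4052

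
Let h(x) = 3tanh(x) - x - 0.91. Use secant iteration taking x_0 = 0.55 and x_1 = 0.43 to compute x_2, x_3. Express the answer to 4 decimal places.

0.5199, 0.5178

h(0.55) = 0.041561, h(0.43) = -0.124036
x_2 = 0.430000 − (-0.124036)·(0.430000 − 0.550000) / (-0.124036 − 0.041561) = 0.430000 − (0.014884)/(-0.165597) = 0.519883
h(0.519883) = 0.002946
x_3 = 0.519883 − 0.002946·(0.519883 − 0.430000) / (0.002946 − (-0.124036)) = 0.519883 − (0.000265)/(0.126982) = 0.517798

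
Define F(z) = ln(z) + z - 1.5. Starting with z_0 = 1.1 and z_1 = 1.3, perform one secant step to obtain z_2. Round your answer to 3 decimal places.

1.266

F(1.1) = -0.30469, F(1.3) = 0.06236
z_2 = 1.30000 − 0.06236·(1.30000 − 1.10000) / (0.06236 − (-0.30469)) = 1.30000 − (0.01247)/(0.36705) = 1.26602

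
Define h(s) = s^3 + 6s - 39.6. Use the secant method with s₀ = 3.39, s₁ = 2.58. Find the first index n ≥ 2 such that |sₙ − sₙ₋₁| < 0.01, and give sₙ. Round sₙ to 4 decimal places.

h(3.39) = 19.698219, h(2.58) = -6.946488
s₂ = 2.580000 − (-6.946488)·(-0.810000)/(-26.644707) = 2.791173;  |Δ| = 0.211173
h(2.791173) = -1.107905
s₃ = 2.791173 − (-1.107905)·(0.211173)/(5.838583) = 2.831245;  |Δ| = 0.040071
h(2.831245) = 0.082580
s₄ = 2.831245 − 0.082580·(0.040071)/(1.190485) = 2.828465;  |Δ| = 0.002780
|s₄ − s₃| = 0.002780 < 0.01

n = 4, sₙ = 2.8285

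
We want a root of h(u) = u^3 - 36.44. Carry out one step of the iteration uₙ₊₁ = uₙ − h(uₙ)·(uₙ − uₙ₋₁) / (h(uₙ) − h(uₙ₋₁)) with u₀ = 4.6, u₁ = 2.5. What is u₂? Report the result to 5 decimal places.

h(4.6) = 60.8960000, h(2.5) = -20.8150000
u₂ = 2.5000000 − (-20.8150000)·(2.5000000 − 4.6000000) / (-20.8150000 − 60.8960000) = 2.5000000 − (43.7115000)/(-81.7110000) = 3.0349525

3.03495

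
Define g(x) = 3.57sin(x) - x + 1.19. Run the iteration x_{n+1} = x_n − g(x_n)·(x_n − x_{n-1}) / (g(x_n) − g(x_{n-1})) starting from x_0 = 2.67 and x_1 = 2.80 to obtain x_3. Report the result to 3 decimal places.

2.704

g(2.67) = 0.14187, g(2.80) = -0.41409
x_2 = 2.80000 − (-0.41409)·(2.80000 − 2.67000) / (-0.41409 − 0.14187) = 2.80000 − (-0.05383)/(-0.55596) = 2.70317
g(2.70317) = 0.00232
x_3 = 2.70317 − 0.00232·(2.70317 − 2.80000) / (0.00232 − (-0.41409)) = 2.70317 − (-0.00022)/(0.41641) = 2.70371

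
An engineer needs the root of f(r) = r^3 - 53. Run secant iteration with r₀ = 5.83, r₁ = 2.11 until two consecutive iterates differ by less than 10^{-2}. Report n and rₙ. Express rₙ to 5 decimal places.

f(5.83) = 145.1552870, f(2.11) = -43.6060690
r₂ = 2.1100000 − (-43.6060690)·(-3.7200000)/(-188.7613560) = 2.9693633;  |Δ| = 0.8593633
f(2.9693633) = -26.8187729
r₃ = 2.9693633 − (-26.8187729)·(0.8593633)/(16.7872961) = 4.3422507;  |Δ| = 1.3728875
f(4.3422507) = 28.8737522
r₄ = 4.3422507 − 28.8737522·(1.3728875)/(55.6925251) = 3.6304782;  |Δ| = 0.7117726
f(3.6304782) = -5.1489486
r₅ = 3.6304782 − (-5.1489486)·(-0.7117726)/(-34.0227009) = 3.7381968;  |Δ| = 0.1077187
f(3.7381968) = -0.7620052
r₆ = 3.7381968 − (-0.7620052)·(0.1077187)/(4.3869434) = 3.7569074;  |Δ| = 0.0187106
f(3.7569074) = 0.0263183
r₇ = 3.7569074 − 0.0263183·(0.0187106)/(0.7883235) = 3.7562828;  |Δ| = 0.0006247
|r₇ − r₆| = 0.0006247 < 10^{-2}

n = 7, rₙ = 3.75628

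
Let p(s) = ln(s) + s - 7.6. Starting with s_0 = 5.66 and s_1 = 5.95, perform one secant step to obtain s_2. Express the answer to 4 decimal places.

p(5.66) = -0.206576, p(5.95) = 0.133391
s_2 = 5.950000 − 0.133391·(5.950000 − 5.660000) / (0.133391 − (-0.206576)) = 5.950000 − (0.038683)/(0.339967) = 5.836214

5.8362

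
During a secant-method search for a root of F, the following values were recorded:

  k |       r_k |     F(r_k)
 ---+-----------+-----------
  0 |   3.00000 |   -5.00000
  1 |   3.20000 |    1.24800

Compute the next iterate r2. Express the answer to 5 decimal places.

3.16005

r2 = 3.20000 − 1.24800·(3.20000 − 3.00000) / (1.24800 − (-5.00000))
   = 3.20000 − (0.2496000)/(6.2480000) = 3.1600512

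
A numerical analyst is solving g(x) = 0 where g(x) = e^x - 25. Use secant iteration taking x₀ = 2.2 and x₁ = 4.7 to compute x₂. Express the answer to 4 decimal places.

g(2.2) = -15.974987, g(4.7) = 84.947172
x₂ = 4.700000 − 84.947172·(4.700000 − 2.200000) / (84.947172 − (-15.974987)) = 4.700000 − (212.367931)/(100.922159) = 2.595725

2.5957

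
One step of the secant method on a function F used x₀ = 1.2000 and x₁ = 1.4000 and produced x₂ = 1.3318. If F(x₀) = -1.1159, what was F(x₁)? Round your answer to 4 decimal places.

The secant line through (1.2000, -1.1159) and (1.4000, F(x₁)) crosses zero at x₂ = 1.3318.
So (1.2000, -1.1159), (1.4000, F(x₁)), (1.3318, 0) are collinear:
F(x₁) = -1.1159 · (1.4000 − 1.3318) / (1.2000 − 1.3318) = -1.1159 · (0.068200)/(-0.131800) = 0.577423

0.5774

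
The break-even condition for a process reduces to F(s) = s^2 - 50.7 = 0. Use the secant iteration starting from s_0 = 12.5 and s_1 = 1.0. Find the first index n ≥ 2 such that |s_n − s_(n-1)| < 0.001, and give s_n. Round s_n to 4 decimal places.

F(12.5) = 105.550000, F(1.0) = -49.700000
s_2 = 1.000000 − (-49.700000)·(-11.500000)/(-155.250000) = 4.681481;  |Δ| = 3.681481
F(4.681481) = -28.783731
s_3 = 4.681481 − (-28.783731)·(3.681481)/(20.916269) = 9.747718;  |Δ| = 5.066237
F(9.747718) = 44.318014
s_4 = 9.747718 − 44.318014·(5.066237)/(73.101745) = 6.676307;  |Δ| = 3.071412
F(6.676307) = -6.126929
s_5 = 6.676307 − (-6.126929)·(-3.071412)/(-50.444943) = 7.049353;  |Δ| = 0.373047
F(7.049353) = -1.006616
s_6 = 7.049353 − (-1.006616)·(0.373047)/(5.120313) = 7.122692;  |Δ| = 0.073338
F(7.122692) = 0.032737
s_7 = 7.122692 − 0.032737·(0.073338)/(1.039353) = 7.120382;  |Δ| = 0.002310
F(7.120382) = -0.000164
s_8 = 7.120382 − (-0.000164)·(-0.002310)/(-0.032901) = 7.120393;  |Δ| = 0.000012
|s_8 − s_7| = 0.000012 < 0.001

n = 8, s_n = 7.1204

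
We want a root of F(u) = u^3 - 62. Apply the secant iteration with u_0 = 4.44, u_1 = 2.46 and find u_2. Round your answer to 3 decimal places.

3.744

F(4.44) = 25.52838, F(2.46) = -47.11306
u_2 = 2.46000 − (-47.11306)·(2.46000 − 4.44000) / (-47.11306 − 25.52838) = 2.46000 − (93.28387)/(-72.64145) = 3.74417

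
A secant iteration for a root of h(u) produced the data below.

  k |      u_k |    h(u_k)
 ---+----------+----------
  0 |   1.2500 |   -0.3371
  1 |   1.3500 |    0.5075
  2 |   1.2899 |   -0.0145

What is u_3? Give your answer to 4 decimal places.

1.2916

u_3 = 1.2899 − (-0.0145)·(1.2899 − 1.3500) / (-0.0145 − 0.5075)
   = 1.2899 − (0.000871)/(-0.522000) = 1.291569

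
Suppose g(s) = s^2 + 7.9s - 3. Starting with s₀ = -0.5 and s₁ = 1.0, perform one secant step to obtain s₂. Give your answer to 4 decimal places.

0.2976

g(-0.5) = -6.700000, g(1.0) = 5.900000
s₂ = 1.000000 − 5.900000·(1.000000 − (-0.500000)) / (5.900000 − (-6.700000)) = 1.000000 − (8.850000)/(12.600000) = 0.297619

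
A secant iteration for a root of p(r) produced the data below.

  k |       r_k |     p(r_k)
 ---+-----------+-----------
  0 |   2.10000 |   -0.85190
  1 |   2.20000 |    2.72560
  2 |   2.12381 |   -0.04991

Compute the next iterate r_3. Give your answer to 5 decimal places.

r_3 = 2.12381 − (-0.04991)·(2.12381 − 2.20000) / (-0.04991 − 2.72560)
   = 2.12381 − (0.0038026)/(-2.7755100) = 2.1251801

2.12518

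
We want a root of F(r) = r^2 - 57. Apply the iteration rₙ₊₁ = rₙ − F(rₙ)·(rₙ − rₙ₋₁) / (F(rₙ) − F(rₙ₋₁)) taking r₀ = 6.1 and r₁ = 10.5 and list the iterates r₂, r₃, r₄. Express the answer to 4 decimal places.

F(6.1) = -19.790000, F(10.5) = 53.250000
r₂ = 10.500000 − 53.250000·(10.500000 − 6.100000) / (53.250000 − (-19.790000)) = 10.500000 − (234.300000)/(73.040000) = 7.292169
F(7.292169) = -3.824276
r₃ = 7.292169 − (-3.824276)·(7.292169 − 10.500000) / (-3.824276 − 53.250000) = 7.292169 − (12.267632)/(-57.074276) = 7.507110
F(7.507110) = -0.643296
r₄ = 7.507110 − (-0.643296)·(7.507110 − 7.292169) / (-0.643296 − (-3.824276)) = 7.507110 − (-0.138271)/(3.180980) = 7.550578

7.2922, 7.5071, 7.5506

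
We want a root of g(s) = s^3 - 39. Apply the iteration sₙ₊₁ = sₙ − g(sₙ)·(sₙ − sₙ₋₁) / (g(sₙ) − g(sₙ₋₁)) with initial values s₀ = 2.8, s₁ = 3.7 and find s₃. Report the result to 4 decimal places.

3.3863

g(2.8) = -17.048000, g(3.7) = 11.653000
s₂ = 3.700000 − 11.653000·(3.700000 − 2.800000) / (11.653000 − (-17.048000)) = 3.700000 − (10.487700)/(28.701000) = 3.334588
g(3.334588) = -1.921137
s₃ = 3.334588 − (-1.921137)·(3.334588 − 3.700000) / (-1.921137 − 11.653000) = 3.334588 − (0.702007)/(-13.574137) = 3.386304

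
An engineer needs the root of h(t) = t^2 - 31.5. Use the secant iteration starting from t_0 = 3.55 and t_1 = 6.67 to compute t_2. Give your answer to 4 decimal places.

5.3991

h(3.55) = -18.897500, h(6.67) = 12.988900
t_2 = 6.670000 − 12.988900·(6.670000 − 3.550000) / (12.988900 − (-18.897500)) = 6.670000 − (40.525368)/(31.886400) = 5.399070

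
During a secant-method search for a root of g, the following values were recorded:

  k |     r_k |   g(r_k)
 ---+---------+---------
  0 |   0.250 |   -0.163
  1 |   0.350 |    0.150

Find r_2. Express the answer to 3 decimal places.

0.302

r_2 = 0.350 − 0.150·(0.350 − 0.250) / (0.150 − (-0.163))
   = 0.350 − (0.01500)/(0.31300) = 0.30208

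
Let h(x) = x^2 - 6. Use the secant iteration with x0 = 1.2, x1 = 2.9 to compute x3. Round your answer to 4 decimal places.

h(1.2) = -4.560000, h(2.9) = 2.410000
x2 = 2.900000 − 2.410000·(2.900000 − 1.200000) / (2.410000 − (-4.560000)) = 2.900000 − (4.097000)/(6.970000) = 2.312195
h(2.312195) = -0.653754
x3 = 2.312195 − (-0.653754)·(2.312195 − 2.900000) / (-0.653754 − 2.410000) = 2.312195 − (0.384280)/(-3.063754) = 2.437623

2.4376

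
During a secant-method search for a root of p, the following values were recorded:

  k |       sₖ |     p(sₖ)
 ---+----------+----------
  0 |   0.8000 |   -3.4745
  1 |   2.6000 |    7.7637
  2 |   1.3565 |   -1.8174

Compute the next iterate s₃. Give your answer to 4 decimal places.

1.5924

s₃ = 1.3565 − (-1.8174)·(1.3565 − 2.6000) / (-1.8174 − 7.7637)
   = 1.3565 − (2.259937)/(-9.581100) = 1.592374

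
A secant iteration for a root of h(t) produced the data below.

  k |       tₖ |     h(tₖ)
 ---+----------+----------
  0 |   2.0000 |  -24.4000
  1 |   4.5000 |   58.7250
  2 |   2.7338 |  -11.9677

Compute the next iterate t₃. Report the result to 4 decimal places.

3.0328

t₃ = 2.7338 − (-11.9677)·(2.7338 − 4.5000) / (-11.9677 − 58.7250)
   = 2.7338 − (21.137352)/(-70.692700) = 3.032803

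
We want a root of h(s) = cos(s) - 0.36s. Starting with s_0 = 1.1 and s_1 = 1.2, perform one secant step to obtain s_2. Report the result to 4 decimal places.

h(1.1) = 0.057596, h(1.2) = -0.069642
s_2 = 1.200000 − (-0.069642)·(1.200000 − 1.100000) / (-0.069642 − 0.057596) = 1.200000 − (-0.006964)/(-0.127238) = 1.145266

1.1453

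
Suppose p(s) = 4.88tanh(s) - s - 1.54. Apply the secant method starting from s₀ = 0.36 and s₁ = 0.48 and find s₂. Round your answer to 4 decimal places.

0.4293

p(0.36) = -0.215356, p(0.48) = 0.157669
s₂ = 0.480000 − 0.157669·(0.480000 − 0.360000) / (0.157669 − (-0.215356)) = 0.480000 − (0.018920)/(0.373024) = 0.429279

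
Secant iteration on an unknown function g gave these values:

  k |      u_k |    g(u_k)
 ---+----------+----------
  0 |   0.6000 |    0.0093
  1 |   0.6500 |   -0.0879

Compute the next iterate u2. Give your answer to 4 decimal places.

u2 = 0.6500 − (-0.0879)·(0.6500 − 0.6000) / (-0.0879 − 0.0093)
   = 0.6500 − (-0.004395)/(-0.097200) = 0.604784

0.6048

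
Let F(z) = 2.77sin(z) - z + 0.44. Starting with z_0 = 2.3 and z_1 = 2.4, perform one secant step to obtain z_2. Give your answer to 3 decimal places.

F(2.3) = 0.20560, F(2.4) = -0.08897
z_2 = 2.40000 − (-0.08897)·(2.40000 − 2.30000) / (-0.08897 − 0.20560) = 2.40000 − (-0.00890)/(-0.29457) = 2.36980

2.370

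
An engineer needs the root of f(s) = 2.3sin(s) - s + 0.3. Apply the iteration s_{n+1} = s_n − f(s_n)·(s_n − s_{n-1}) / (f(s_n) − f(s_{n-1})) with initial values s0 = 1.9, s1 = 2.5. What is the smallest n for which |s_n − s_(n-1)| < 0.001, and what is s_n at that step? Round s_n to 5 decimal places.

f(1.9) = 0.5764902, f(2.5) = -0.8235141
s2 = 2.5000000 − (-0.8235141)·(0.6000000)/(-1.4000043) = 2.1470665;  |Δ| = 0.3529335
f(2.1470665) = 0.0814855
s3 = 2.1470665 − 0.0814855·(-0.3529335)/(0.9049996) = 2.1788444;  |Δ| = 0.0317779
f(2.1788444) = 0.0089144
s4 = 2.1788444 − 0.0089144·(0.0317779)/(-0.0725712) = 2.1827478;  |Δ| = 0.0039035
f(2.1827478) = -0.0001323
s5 = 2.1827478 − (-0.0001323)·(0.0039035)/(-0.0090467) = 2.1826908;  |Δ| = 0.0000571
|s5 − s4| = 0.0000571 < 0.001

n = 5, s_n = 2.18269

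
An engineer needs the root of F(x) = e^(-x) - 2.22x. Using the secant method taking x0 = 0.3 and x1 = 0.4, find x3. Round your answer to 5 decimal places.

0.32535

F(0.3) = 0.0748182, F(0.4) = -0.2176800
x2 = 0.4000000 − (-0.2176800)·(0.4000000 − 0.3000000) / (-0.2176800 − 0.0748182) = 0.4000000 − (-0.0217680)/(-0.2924982) = 0.3255790
F(0.3255790) = -0.0006764
x3 = 0.3255790 − (-0.0006764)·(0.3255790 − 0.4000000) / (-0.0006764 − (-0.2176800)) = 0.3255790 − (0.0000503)/(0.2170036) = 0.3253471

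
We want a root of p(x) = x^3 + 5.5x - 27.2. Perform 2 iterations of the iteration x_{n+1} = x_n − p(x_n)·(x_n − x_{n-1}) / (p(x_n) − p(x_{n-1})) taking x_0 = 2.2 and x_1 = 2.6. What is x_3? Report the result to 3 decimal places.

2.407

p(2.2) = -4.45200, p(2.6) = 4.67600
x_2 = 2.60000 − 4.67600·(2.60000 − 2.20000) / (4.67600 − (-4.45200)) = 2.60000 − (1.87040)/(9.12800) = 2.39509
p(2.39509) = -0.28763
x_3 = 2.39509 − (-0.28763)·(2.39509 − 2.60000) / (-0.28763 − 4.67600) = 2.39509 − (0.05894)/(-4.96363) = 2.40697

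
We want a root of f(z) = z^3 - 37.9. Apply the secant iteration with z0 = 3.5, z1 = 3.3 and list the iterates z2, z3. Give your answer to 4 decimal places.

3.3566, 3.3591

f(3.5) = 4.975000, f(3.3) = -1.963000
z2 = 3.300000 − (-1.963000)·(3.300000 − 3.500000) / (-1.963000 − 4.975000) = 3.300000 − (0.392600)/(-6.938000) = 3.356587
f(3.356587) = -0.082424
z3 = 3.356587 − (-0.082424)·(3.356587 − 3.300000) / (-0.082424 − (-1.963000)) = 3.356587 − (-0.004664)/(1.880576) = 3.359067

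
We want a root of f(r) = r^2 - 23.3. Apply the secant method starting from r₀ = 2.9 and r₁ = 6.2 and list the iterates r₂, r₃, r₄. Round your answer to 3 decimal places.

f(2.9) = -14.89000, f(6.2) = 15.14000
r₂ = 6.20000 − 15.14000·(6.20000 − 2.90000) / (15.14000 − (-14.89000)) = 6.20000 − (49.96200)/(30.03000) = 4.53626
f(4.53626) = -2.72231
r₃ = 4.53626 − (-2.72231)·(4.53626 − 6.20000) / (-2.72231 − 15.14000) = 4.53626 − (4.52921)/(-17.86231) = 4.78983
f(4.78983) = -0.35757
r₄ = 4.78983 − (-0.35757)·(4.78983 − 4.53626) / (-0.35757 − (-2.72231)) = 4.78983 − (-0.09067)/(2.36474) = 4.82817

4.536, 4.790, 4.828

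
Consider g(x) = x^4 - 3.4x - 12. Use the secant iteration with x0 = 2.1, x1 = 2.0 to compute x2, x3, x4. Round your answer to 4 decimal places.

2.0901, 2.0908, 2.0908

g(2.1) = 0.308100, g(2.0) = -2.800000
x2 = 2.000000 − (-2.800000)·(2.000000 − 2.100000) / (-2.800000 − 0.308100) = 2.000000 − (0.280000)/(-3.108100) = 2.090087
g(2.090087) = -0.022815
x3 = 2.090087 − (-0.022815)·(2.090087 − 2.000000) / (-0.022815 − (-2.800000)) = 2.090087 − (-0.002055)/(2.777185) = 2.090827
g(2.090827) = 0.001712
x4 = 2.090827 − 0.001712·(2.090827 − 2.090087) / (0.001712 − (-0.022815)) = 2.090827 − (0.000001)/(0.024527) = 2.090776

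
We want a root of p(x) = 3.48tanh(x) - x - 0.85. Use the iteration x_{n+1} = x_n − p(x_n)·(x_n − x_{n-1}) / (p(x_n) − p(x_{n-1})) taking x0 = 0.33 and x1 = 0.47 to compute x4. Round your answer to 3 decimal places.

p(0.33) = -0.07155, p(0.47) = 0.20493
x2 = 0.47000 − 0.20493·(0.47000 − 0.33000) / (0.20493 − (-0.07155)) = 0.47000 − (0.02869)/(0.27648) = 0.36623
p(0.36623) = 0.00417
x3 = 0.36623 − 0.00417·(0.36623 − 0.47000) / (0.00417 − 0.20493) = 0.36623 − (-0.00043)/(-0.20077) = 0.36407
p(0.36407) = -0.00026
x4 = 0.36407 − (-0.00026)·(0.36407 − 0.36623) / (-0.00026 − 0.00417) = 0.36407 − (0.00000)/(-0.00443) = 0.36420

0.364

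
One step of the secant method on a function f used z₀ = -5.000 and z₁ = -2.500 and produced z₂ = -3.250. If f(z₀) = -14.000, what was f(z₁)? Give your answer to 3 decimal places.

The secant line through (-5.000, -14.000) and (-2.500, f(z₁)) crosses zero at z₂ = -3.250.
So (-5.000, -14.000), (-2.500, f(z₁)), (-3.250, 0) are collinear:
f(z₁) = -14.000 · (-2.500 − (-3.250)) / (-5.000 − (-3.250)) = -14.000 · (0.75000)/(-1.75000) = 6.00000

6.000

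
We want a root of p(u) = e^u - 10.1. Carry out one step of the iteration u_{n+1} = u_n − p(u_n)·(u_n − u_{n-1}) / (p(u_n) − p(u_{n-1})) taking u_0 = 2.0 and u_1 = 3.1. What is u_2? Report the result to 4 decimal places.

p(2.0) = -2.710944, p(3.1) = 12.097951
u_2 = 3.100000 − 12.097951·(3.100000 − 2.000000) / (12.097951 − (-2.710944)) = 3.100000 − (13.307746)/(14.808895) = 2.201368

2.2014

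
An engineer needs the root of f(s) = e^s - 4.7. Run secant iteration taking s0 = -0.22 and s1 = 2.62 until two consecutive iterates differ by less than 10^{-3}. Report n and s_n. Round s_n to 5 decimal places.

f(-0.22) = -3.8974812, f(2.62) = 9.0357236
s2 = 2.6200000 − 9.0357236·(2.8400000)/(12.9332048) = 0.6358472;  |Δ| = 1.9841528
f(0.6358472) = -2.8113786
s3 = 0.6358472 − (-2.8113786)·(-1.9841528)/(-11.8471022) = 1.1066969;  |Δ| = 0.4708497
f(1.1066969) = -1.6756479
s4 = 1.1066969 − (-1.6756479)·(0.4708497)/(1.1357307) = 1.8013848;  |Δ| = 0.6946879
f(1.8013848) = 1.3580307
s5 = 1.8013848 − 1.3580307·(0.6946879)/(3.0336787) = 1.4904067;  |Δ| = 0.3109781
f(1.4904067) = -0.2610995
s6 = 1.4904067 − (-0.2610995)·(-0.3109781)/(-1.6191302) = 1.5405548;  |Δ| = 0.0501480
f(1.5405548) = -0.0328213
s7 = 1.5405548 − (-0.0328213)·(0.0501480)/(0.2282782) = 1.5477649;  |Δ| = 0.0072102
f(1.5477649) = 0.0009514
s8 = 1.5477649 − 0.0009514·(0.0072102)/(0.0337727) = 1.5475618;  |Δ| = 0.0002031
|s8 − s7| = 0.0002031 < 10^{-3}

n = 8, s_n = 1.54756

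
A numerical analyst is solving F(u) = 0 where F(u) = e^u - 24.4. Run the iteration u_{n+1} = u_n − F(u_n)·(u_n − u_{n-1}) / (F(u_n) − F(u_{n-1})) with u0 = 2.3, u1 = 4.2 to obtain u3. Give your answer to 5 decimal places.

F(2.3) = -14.4258175, F(4.2) = 42.2863310
u2 = 4.2000000 − 42.2863310·(4.2000000 − 2.3000000) / (42.2863310 − (-14.4258175)) = 4.2000000 − (80.3440290)/(56.7121486) = 2.7833013
F(2.7833013) = -8.2276779
u3 = 2.7833013 − (-8.2276779)·(2.7833013 − 4.2000000) / (-8.2276779 − 42.2863310) = 2.7833013 − (11.6561409)/(-50.5140089) = 3.0140519

3.01405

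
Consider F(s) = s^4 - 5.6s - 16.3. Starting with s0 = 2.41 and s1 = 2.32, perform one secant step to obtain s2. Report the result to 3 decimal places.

F(2.41) = 3.93803, F(2.32) = -0.32177
s2 = 2.32000 − (-0.32177)·(2.32000 − 2.41000) / (-0.32177 − 3.93803) = 2.32000 − (0.02896)/(-4.25980) = 2.32680

2.327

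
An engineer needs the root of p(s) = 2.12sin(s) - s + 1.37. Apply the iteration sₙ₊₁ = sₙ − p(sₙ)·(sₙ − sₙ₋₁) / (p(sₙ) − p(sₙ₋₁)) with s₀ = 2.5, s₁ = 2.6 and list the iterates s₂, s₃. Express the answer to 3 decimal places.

2.550, 2.551

p(2.5) = 0.13876, p(2.6) = -0.13714
s₂ = 2.60000 − (-0.13714)·(2.60000 − 2.50000) / (-0.13714 − 0.13876) = 2.60000 − (-0.01371)/(-0.27590) = 2.55029
p(2.55029) = 0.00148
s₃ = 2.55029 − 0.00148·(2.55029 − 2.60000) / (0.00148 − (-0.13714)) = 2.55029 − (-0.00007)/(0.13861) = 2.55082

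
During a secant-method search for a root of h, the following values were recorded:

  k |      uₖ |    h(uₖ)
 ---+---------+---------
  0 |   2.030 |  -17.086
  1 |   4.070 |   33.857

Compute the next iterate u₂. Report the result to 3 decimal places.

u₂ = 4.070 − 33.857·(4.070 − 2.030) / (33.857 − (-17.086))
   = 4.070 − (69.06828)/(50.94300) = 2.71420

2.714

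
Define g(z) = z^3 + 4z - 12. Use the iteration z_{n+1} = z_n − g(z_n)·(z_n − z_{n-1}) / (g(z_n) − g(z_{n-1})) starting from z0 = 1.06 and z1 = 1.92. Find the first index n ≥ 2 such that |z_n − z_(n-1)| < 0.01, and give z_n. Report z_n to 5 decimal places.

g(1.06) = -6.5689840, g(1.92) = 2.7578880
z2 = 1.9200000 − 2.7578880·(0.8600000)/(9.3268720) = 1.6657043;  |Δ| = 0.2542957
g(1.6657043) = -0.7155686
z3 = 1.6657043 − (-0.7155686)·(-0.2542957)/(-3.4734566) = 1.7180919;  |Δ| = 0.0523876
g(1.7180919) = -0.0561008
z4 = 1.7180919 − (-0.0561008)·(0.0523876)/(0.6594678) = 1.7225485;  |Δ| = 0.0044566
|z4 − z3| = 0.0044566 < 0.01

n = 4, z_n = 1.72255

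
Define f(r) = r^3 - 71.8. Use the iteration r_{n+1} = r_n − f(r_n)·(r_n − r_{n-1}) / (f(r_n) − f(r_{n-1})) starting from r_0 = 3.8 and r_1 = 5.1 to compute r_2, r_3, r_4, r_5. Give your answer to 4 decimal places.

f(3.8) = -16.928000, f(5.1) = 60.851000
r_2 = 5.100000 − 60.851000·(5.100000 − 3.800000) / (60.851000 − (-16.928000)) = 5.100000 − (79.106300)/(77.779000) = 4.082935
f(4.082935) = -3.736012
r_3 = 4.082935 − (-3.736012)·(4.082935 − 5.100000) / (-3.736012 − 60.851000) = 4.082935 − (3.799767)/(-64.587012) = 4.141767
f(4.141767) = -0.751174
r_4 = 4.141767 − (-0.751174)·(4.141767 − 4.082935) / (-0.751174 − (-3.736012)) = 4.141767 − (-0.044193)/(2.984838) = 4.156573
f(4.156573) = 0.013499
r_5 = 4.156573 − 0.013499·(4.156573 − 4.141767) / (0.013499 − (-0.751174)) = 4.156573 − (0.000200)/(0.764673) = 4.156311

4.0829, 4.1418, 4.1566, 4.1563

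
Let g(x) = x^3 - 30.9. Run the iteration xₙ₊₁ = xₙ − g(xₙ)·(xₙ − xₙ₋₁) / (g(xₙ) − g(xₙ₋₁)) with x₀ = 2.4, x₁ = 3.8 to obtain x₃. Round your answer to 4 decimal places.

g(2.4) = -17.076000, g(3.8) = 23.972000
x₂ = 3.800000 − 23.972000·(3.800000 − 2.400000) / (23.972000 − (-17.076000)) = 3.800000 − (33.560800)/(41.048000) = 2.982401
g(2.982401) = -4.372388
x₃ = 2.982401 − (-4.372388)·(2.982401 − 3.800000) / (-4.372388 − 23.972000) = 2.982401 − (3.574860)/(-28.344388) = 3.108523

3.1085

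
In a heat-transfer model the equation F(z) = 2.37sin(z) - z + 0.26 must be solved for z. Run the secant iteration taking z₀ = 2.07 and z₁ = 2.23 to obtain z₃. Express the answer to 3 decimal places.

2.190

F(2.07) = 0.27077, F(2.23) = -0.09656
z₂ = 2.23000 − (-0.09656)·(2.23000 − 2.07000) / (-0.09656 − 0.27077) = 2.23000 − (-0.01545)/(-0.36734) = 2.18794
F(2.18794) = 0.00488
z₃ = 2.18794 − 0.00488·(2.18794 − 2.23000) / (0.00488 − (-0.09656)) = 2.18794 − (-0.00021)/(0.10144) = 2.18996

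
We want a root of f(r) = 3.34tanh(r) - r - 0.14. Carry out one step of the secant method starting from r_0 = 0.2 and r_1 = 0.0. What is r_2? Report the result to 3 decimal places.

f(0.2) = 0.31923, f(0.0) = -0.14000
r_2 = 0.00000 − (-0.14000)·(0.00000 − 0.20000) / (-0.14000 − 0.31923) = 0.00000 − (0.02800)/(-0.45923) = 0.06097

0.061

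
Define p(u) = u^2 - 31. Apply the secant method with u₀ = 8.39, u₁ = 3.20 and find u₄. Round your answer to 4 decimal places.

5.5588

p(8.39) = 39.392100, p(3.20) = -20.760000
u₂ = 3.200000 − (-20.760000)·(3.200000 − 8.390000) / (-20.760000 − 39.392100) = 3.200000 − (107.744400)/(-60.152100) = 4.991199
p(4.991199) = -6.087929
u₃ = 4.991199 − (-6.087929)·(4.991199 − 3.200000) / (-6.087929 − (-20.760000)) = 4.991199 − (-10.904695)/(14.672071) = 5.734427
p(5.734427) = 1.883658
u₄ = 5.734427 − 1.883658·(5.734427 − 4.991199) / (1.883658 − (-6.087929)) = 5.734427 − (1.399987)/(7.971587) = 5.558805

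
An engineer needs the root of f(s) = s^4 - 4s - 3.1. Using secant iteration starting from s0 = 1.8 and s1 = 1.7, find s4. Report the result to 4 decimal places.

1.7897

f(1.8) = 0.197600, f(1.7) = -1.547900
s2 = 1.700000 − (-1.547900)·(1.700000 − 1.800000) / (-1.547900 − 0.197600) = 1.700000 − (0.154790)/(-1.745500) = 1.788679
f(1.788679) = -0.018722
s3 = 1.788679 − (-0.018722)·(1.788679 − 1.700000) / (-0.018722 − (-1.547900)) = 1.788679 − (-0.001660)/(1.529178) = 1.789765
f(1.789765) = 0.001811
s4 = 1.789765 − 0.001811·(1.789765 − 1.788679) / (0.001811 − (-0.018722)) = 1.789765 − (0.000002)/(0.020533) = 1.789669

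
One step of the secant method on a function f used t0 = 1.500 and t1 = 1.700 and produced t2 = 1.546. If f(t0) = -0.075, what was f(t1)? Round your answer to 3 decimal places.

0.251

The secant line through (1.500, -0.075) and (1.700, f(t1)) crosses zero at t2 = 1.546.
So (1.500, -0.075), (1.700, f(t1)), (1.546, 0) are collinear:
f(t1) = -0.075 · (1.700 − 1.546) / (1.500 − 1.546) = -0.075 · (0.15400)/(-0.04600) = 0.25109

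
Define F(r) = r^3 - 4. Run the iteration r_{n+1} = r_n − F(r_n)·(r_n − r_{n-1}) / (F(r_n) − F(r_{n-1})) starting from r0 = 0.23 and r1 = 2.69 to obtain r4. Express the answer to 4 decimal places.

F(0.23) = -3.987833, F(2.69) = 15.465109
r2 = 2.690000 − 15.465109·(2.690000 − 0.230000) / (15.465109 − (-3.987833)) = 2.690000 − (38.044168)/(19.452942) = 0.734297
F(0.734297) = -3.604072
r3 = 0.734297 − (-3.604072)·(0.734297 − 2.690000) / (-3.604072 − 15.465109) = 0.734297 − (7.048493)/(-19.069181) = 1.103925
F(1.103925) = -2.654702
r4 = 1.103925 − (-2.654702)·(1.103925 − 0.734297) / (-2.654702 − (-3.604072)) = 1.103925 − (-0.981251)/(0.949370) = 2.137505

2.1375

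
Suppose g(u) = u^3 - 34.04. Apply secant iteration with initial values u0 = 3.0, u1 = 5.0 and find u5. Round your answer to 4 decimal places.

3.2409

g(3.0) = -7.040000, g(5.0) = 90.960000
u2 = 5.000000 − 90.960000·(5.000000 − 3.000000) / (90.960000 − (-7.040000)) = 5.000000 − (181.920000)/(98.000000) = 3.143673
g(3.143673) = -2.972072
u3 = 3.143673 − (-2.972072)·(3.143673 − 5.000000) / (-2.972072 − 90.960000) = 3.143673 − (5.517136)/(-93.932072) = 3.202409
g(3.202409) = -1.197944
u4 = 3.202409 − (-1.197944)·(3.202409 − 3.143673) / (-1.197944 − (-2.972072)) = 3.202409 − (-0.070362)/(1.774128) = 3.242069
g(3.242069) = 0.037416
u5 = 3.242069 − 0.037416·(3.242069 − 3.202409) / (0.037416 − (-1.197944)) = 3.242069 − (0.001484)/(1.235361) = 3.240868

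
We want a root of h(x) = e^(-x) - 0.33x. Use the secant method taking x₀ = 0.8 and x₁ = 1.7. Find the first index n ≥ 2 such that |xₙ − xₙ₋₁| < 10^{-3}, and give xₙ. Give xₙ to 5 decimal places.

h(0.8) = 0.1853290, h(1.7) = -0.3783165
x₂ = 1.7000000 − (-0.3783165)·(0.9000000)/(-0.5636454) = 1.0959237;  |Δ| = 0.6040763
h(1.0959237) = -0.0274241
x₃ = 1.0959237 − (-0.0274241)·(-0.6040763)/(0.3508924) = 1.0487120;  |Δ| = 0.0472118
h(1.0487120) = 0.0043138
x₄ = 1.0487120 − 0.0043138·(-0.0472118)/(0.0317379) = 1.0551290;  |Δ| = 0.0064170
h(1.0551290) = -0.0000451
x₅ = 1.0551290 − (-0.0000451)·(0.0064170)/(-0.0043589) = 1.0550627;  |Δ| = 0.0000663
|x₅ − x₄| = 0.0000663 < 10^{-3}

n = 5, xₙ = 1.05506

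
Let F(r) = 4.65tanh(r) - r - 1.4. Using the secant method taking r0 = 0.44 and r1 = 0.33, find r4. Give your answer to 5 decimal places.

F(0.44) = 0.0834467, F(0.33) = -0.2488784
r2 = 0.3300000 − (-0.2488784)·(0.3300000 − 0.4400000) / (-0.2488784 − 0.0834467) = 0.3300000 − (0.0273766)/(-0.3323250) = 0.4123791
F(0.4123791) = 0.0034034
r3 = 0.4123791 − 0.0034034·(0.4123791 − 0.3300000) / (0.0034034 − (-0.2488784)) = 0.4123791 − (0.0002804)/(0.2522817) = 0.4112677
F(0.4112677) = 0.0001331
r4 = 0.4112677 − 0.0001331·(0.4112677 − 0.4123791) / (0.0001331 − 0.0034034) = 0.4112677 − (-0.0000001)/(-0.0032702) = 0.4112225

0.41122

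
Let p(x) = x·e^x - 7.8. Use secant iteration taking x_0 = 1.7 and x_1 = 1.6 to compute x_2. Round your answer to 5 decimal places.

p(1.7) = 1.5057106, p(1.6) = 0.1248519
x_2 = 1.6000000 − 0.1248519·(1.6000000 − 1.7000000) / (0.1248519 − 1.5057106) = 1.6000000 − (-0.0124852)/(-1.3808587) = 1.5909584

1.59096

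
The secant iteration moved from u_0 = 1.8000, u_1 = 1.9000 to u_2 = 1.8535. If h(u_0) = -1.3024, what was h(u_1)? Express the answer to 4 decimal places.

1.1320

The secant line through (1.8000, -1.3024) and (1.9000, h(u_1)) crosses zero at u_2 = 1.8535.
So (1.8000, -1.3024), (1.9000, h(u_1)), (1.8535, 0) are collinear:
h(u_1) = -1.3024 · (1.9000 − 1.8535) / (1.8000 − 1.8535) = -1.3024 · (0.046500)/(-0.053500) = 1.131993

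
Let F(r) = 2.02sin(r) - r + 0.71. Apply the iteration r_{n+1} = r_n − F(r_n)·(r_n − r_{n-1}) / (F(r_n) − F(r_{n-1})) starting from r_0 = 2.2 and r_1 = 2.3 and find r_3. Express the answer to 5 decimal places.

F(2.2) = 0.1431627, F(2.3) = -0.0836755
r_2 = 2.3000000 − (-0.0836755)·(2.3000000 − 2.2000000) / (-0.0836755 − 0.1431627) = 2.3000000 − (-0.0083675)/(-0.2268382) = 2.2631123
F(2.2631123) = 0.0018227
r_3 = 2.2631123 − 0.0018227·(2.2631123 − 2.3000000) / (0.0018227 − (-0.0836755)) = 2.2631123 − (-0.0000672)/(0.0854981) = 2.2638986

2.26390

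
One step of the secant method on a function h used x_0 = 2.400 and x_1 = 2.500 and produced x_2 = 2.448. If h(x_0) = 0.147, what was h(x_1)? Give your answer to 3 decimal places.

-0.159

The secant line through (2.400, 0.147) and (2.500, h(x_1)) crosses zero at x_2 = 2.448.
So (2.400, 0.147), (2.500, h(x_1)), (2.448, 0) are collinear:
h(x_1) = 0.147 · (2.500 − 2.448) / (2.400 − 2.448) = 0.147 · (0.05200)/(-0.04800) = -0.15925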